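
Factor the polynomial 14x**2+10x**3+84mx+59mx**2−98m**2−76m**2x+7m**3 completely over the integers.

(7m+x)(m−10x−14)(m−x)

Group: m(7m**2−69mx−98m−10x**2−14x) − x(7m**2−69mx−98m−10x**2−14x); both groups contain (7m**2−69mx−98m−10x**2−14x), so (m−x) is a factor with cofactor 7m**2−69mx−98m−10x**2−14x.
The cofactor groups again: 7m**2−69mx−98m−10x**2−14x = m(7m+x) + (−10x−14)(7m+x); both groups contain (7m+x), giving (m−10x−14)(7m+x).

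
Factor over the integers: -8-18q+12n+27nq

(3n-2)(9q+4)

Group as (27nq+12n) + (-18q-8) = 3n(9q+4) - 2(9q+4).
Both groups share the factor (9q+4).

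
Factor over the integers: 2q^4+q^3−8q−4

(2q+1)(q^3−4)

Group as (2q^4−8q) + (q^3−4) = 2q(q^3−4) + (q^3−4).
Both groups share the factor (q^3−4).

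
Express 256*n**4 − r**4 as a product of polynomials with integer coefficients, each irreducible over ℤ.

Write as (16*n**2)² − (r**2)², then factor 16*n**2 − r**2 once more.

(4*n + r)*(4*n − r)*(16*n**2 + r**2)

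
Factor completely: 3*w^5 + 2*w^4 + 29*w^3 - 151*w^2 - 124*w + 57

Among the possible rational roots, w = 1/3 is a root, giving the factor (3*w - 1) and quotient w^4 + w^3 + 10*w^2 - 47*w - 57.
Next, w = -1 is a root, so (w + 1) is a factor; dividing leaves w^3 + 10*w - 57.
Then w = 3 is a root, so (w - 3) is a factor; dividing leaves w^2 + 3*w + 19.
The quadratic w^2 + 3*w + 19 has discriminant -67 < 0 and is irreducible over ℤ.

(3*w - 1)*(w + 1)*(w - 3)*(w^2 + 3*w + 19)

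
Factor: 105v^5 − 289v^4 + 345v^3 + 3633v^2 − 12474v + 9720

(3v + 10)(5v − 9)(7v − 9)(v^2 − 3v + 12)

Testing divisors of the constant over divisors of the leading coefficient, v = 9/7 is a root, giving the factor (7v − 9) and quotient 15v^4 − 22v^3 + 21v^2 + 546v − 1080.
Next, v = −10/3 is a root, so (3v + 10) divides it; the quotient is 5v^3 − 24v^2 + 87v − 108.
Then v = 9/5 is a root, so (5v − 9) divides it; the quotient is v^2 − 3v + 12.
The quadratic v^2 − 3v + 12 has discriminant −39 < 0 and is irreducible over ℤ.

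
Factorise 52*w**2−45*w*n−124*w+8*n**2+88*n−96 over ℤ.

(13*w−8*n+8)*(4*w−n−12)

Group: 13*w*(4*w−n−12) + (−8*n+8)*(4*w−n−12); both groups contain (4*w−n−12).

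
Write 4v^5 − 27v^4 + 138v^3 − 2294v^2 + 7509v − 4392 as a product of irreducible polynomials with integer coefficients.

Among the possible rational roots, v = 8 is a root, so (v − 8) is a factor; dividing leaves 4v^4 + 5v^3 + 178v^2 − 870v + 549.
Then v = 3 is a root, so (v − 3) divides it; the quotient is 4v^3 + 17v^2 + 229v − 183.
Next, v = 3/4 is a root, so (4v − 3) divides it; the quotient is v^2 + 5v + 61.
The quadratic v^2 + 5v + 61 has discriminant −219 < 0 and is irreducible over ℤ.

(4v − 3)(v − 3)(v − 8)(v^2 + 5v + 61)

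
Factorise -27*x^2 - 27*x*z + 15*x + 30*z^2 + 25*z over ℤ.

-(3*x + 5*z)*(9*x - 6*z - 5)

Group: -9*x*(3*x + 5*z) + (6*z + 5)*(3*x + 5*z); both groups contain (3*x + 5*z).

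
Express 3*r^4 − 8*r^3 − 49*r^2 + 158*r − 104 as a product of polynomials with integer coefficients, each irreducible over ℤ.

By the rational root theorem, r = −13/3 is a root, so (3*r + 13) is a factor; dividing leaves r^3 − 7*r^2 + 14*r − 8.
Next, r = 1 is a root, so (r − 1) divides it; the quotient is r^2 − 6*r + 8.
The remaining quadratic factors as (r − 2)(r − 4).

(3*r + 13)*(r − 1)*(r − 2)*(r − 4)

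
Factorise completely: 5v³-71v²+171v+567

Trying the rational-root candidates, v = 9 is a root, giving the factor (v-9) and quotient 5v²-26v-63.
The remaining quadratic factors as (v-7)(5v+9).

(5v+9)(v-7)(v-9)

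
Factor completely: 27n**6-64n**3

n**3(3n-4)(9n**2+12n+16)

Every term has a factor of n**3; factoring it out leaves 27n**3-64.
Recognize a difference of cubes with the parts 3n and 4.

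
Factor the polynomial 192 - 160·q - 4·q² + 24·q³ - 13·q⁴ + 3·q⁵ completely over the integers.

Among the possible rational roots, q = 3 is a root, so (q - 3) divides it; the quotient is 3·q⁴ - 4·q³ + 12·q² + 32·q - 64.
Continuing, q = 4/3 is a root, so (3·q - 4) divides it; the quotient is q³ + 4·q + 16.
Next, q = -2 is a root, giving the factor (q + 2) and quotient q² - 2·q + 8.
The quadratic q² - 2·q + 8 has discriminant -28 < 0 and is irreducible over ℤ.

(3·q - 4)·(q + 2)·(q - 3)·(q² - 2·q + 8)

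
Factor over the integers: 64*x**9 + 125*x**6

x**6*(4*x + 5)*(16*x**2 - 20*x + 25)

Factor out x**6 first: what remains is 64*x**3 + 125.
Recognize a sum of cubes with the parts 5 and 4*x.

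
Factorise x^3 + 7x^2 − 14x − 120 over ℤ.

Testing divisors of the constant over divisors of the leading coefficient, x = −5 is a root, so (x + 5) is a factor; dividing leaves x^2 + 2x − 24.
The remaining quadratic factors as (x − 4)(x + 6).

(x + 5)(x + 6)(x − 4)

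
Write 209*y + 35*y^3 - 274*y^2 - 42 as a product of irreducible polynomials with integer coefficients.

(5*y - 2)*(7*y - 3)*(y - 7)

Trying the rational-root candidates, y = 3/7 is a root, giving the factor (7*y - 3) and quotient 5*y^2 - 37*y + 14.
The remaining quadratic factors as (5*y - 2)(y - 7).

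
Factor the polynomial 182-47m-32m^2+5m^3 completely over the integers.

(5m+13)(m-2)(m-7)

Testing divisors of the constant over divisors of the leading coefficient, m = -13/5 is a root, giving the factor (5m+13) and quotient m^2-9m+14.
The remaining quadratic factors as (m-2)(m-7).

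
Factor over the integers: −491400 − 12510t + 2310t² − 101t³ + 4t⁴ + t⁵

Trying the rational-root candidates, t = −15 is a root, so (t + 15) is a factor; dividing leaves t⁴ − 11t³ + 64t² + 1350t − 32760.
Continuing, t = 13 is a root, giving the factor (t − 13) and quotient t³ + 2t² + 90t + 2520.
Continuing, t = −12 is a root, giving the factor (t + 12) and quotient t² − 10t + 210.
The quadratic t² − 10t + 210 has discriminant −740 < 0 and is irreducible over ℤ.

(t + 12)(t + 15)(t − 13)(t² − 10t + 210)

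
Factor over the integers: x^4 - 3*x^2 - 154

Substitute u = x^2 to get a quadratic in u, then factor.
x^2 + 11 is irreducible over ℤ (always positive, so no real roots).
x^2 - 14 is irreducible over ℤ (14 is not a perfect square).

(x^2 + 11)*(x^2 - 14)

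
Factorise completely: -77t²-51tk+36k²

-(7t-3k)(11t+12k)

Group: -11t(7t-3k) - 12k(7t-3k); both groups contain (7t-3k).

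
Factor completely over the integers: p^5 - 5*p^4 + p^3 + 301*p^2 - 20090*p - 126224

By the rational root theorem, p = -8 is a root, giving the factor (p + 8) and quotient p^4 - 13*p^3 + 105*p^2 - 539*p - 15778.
Next, p = -7 is a root, so (p + 7) is a factor; dividing leaves p^3 - 20*p^2 + 245*p - 2254.
Continuing, p = 14 is a root, so (p - 14) is a factor; dividing leaves p^2 - 6*p + 161.
The quadratic p^2 - 6*p + 161 has discriminant -608 < 0 and is irreducible over ℤ.

(p + 7)*(p + 8)*(p - 14)*(p^2 - 6*p + 161)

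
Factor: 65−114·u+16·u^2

Need a pair with product 16·65 = 1040 and sum −114: that's −10 and −104.
Split the middle term: 16·u^2−10·u − 104·u+65 = 2·u·(8·u−5) − 13·(8·u−5).

(2·u−13)·(8·u−5)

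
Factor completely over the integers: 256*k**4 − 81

(4*k)⁴ − (3)⁴ = ((4*k)² − (3)²)((4*k)² + (3)²); the first factor splits again, the second (16*k**2 + 9) is irreducible.

(4*k + 3)*(4*k − 3)*(16*k**2 + 9)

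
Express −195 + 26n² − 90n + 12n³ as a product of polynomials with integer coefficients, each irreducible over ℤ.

(6n + 13)(2n² − 15)

Group as (12n³ − 90n) + (26n² − 195) = 6n(2n² − 15) + 13(2n² − 15).
Both groups share the factor (2n² − 15).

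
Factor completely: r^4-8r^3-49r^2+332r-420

Among the possible rational roots, r = -7 is a root, giving the factor (r+7) and quotient r^3-15r^2+56r-60.
Next, r = 3 is a root, giving the factor (r-3) and quotient r^2-12r+20.
The remaining quadratic factors as (r-10)(r-2).

(r+7)(r-10)(r-2)(r-3)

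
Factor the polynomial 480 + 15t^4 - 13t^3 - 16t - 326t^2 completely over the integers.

(3t + 4)(5t - 6)(t + 4)(t - 5)

Among the possible rational roots, t = -4/3 is a root, so (3t + 4) divides it; the quotient is 5t^3 - 11t^2 - 94t + 120.
Next, t = 6/5 is a root, so (5t - 6) divides it; the quotient is t^2 - t - 20.
The remaining quadratic factors as (t - 5)(t + 4).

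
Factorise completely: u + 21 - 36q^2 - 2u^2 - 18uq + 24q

Group: -u(2u + 6q - 7) + (-6q - 3)(2u + 6q - 7); both groups contain (2u + 6q - 7).

-(2u + 6q - 7)(u + 6q + 3)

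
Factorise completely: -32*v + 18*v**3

2*v*(3*v + 4)*(3*v - 4)

Every term has a factor of 2*v. Then 9*v**2 - 16 = (3*v)² − (4)².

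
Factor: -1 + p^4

(p + 1)(p - 1)(p^2 + 1)

Difference of squares twice: with A = p and B = 1, A⁴ − B⁴ = (A² − B²)(A² + B²), and A² − B² factors again.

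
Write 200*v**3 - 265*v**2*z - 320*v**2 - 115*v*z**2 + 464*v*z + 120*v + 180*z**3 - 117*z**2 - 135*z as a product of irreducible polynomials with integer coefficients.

(5*v + 4*z - 5)*(5*v - 5*z - 3)*(8*v - 9*z)

Group: 5*v*(40*v**2 - 13*v*z - 40*v - 36*z**2 + 45*z) + (-5*z - 3)*(40*v**2 - 13*v*z - 40*v - 36*z**2 + 45*z); both groups contain (40*v**2 - 13*v*z - 40*v - 36*z**2 + 45*z), so (5*v - 5*z - 3) is a factor with cofactor 40*v**2 - 13*v*z - 40*v - 36*z**2 + 45*z.
The cofactor groups again: 40*v**2 - 13*v*z - 40*v - 36*z**2 + 45*z = 5*v*(8*v - 9*z) + (4*z - 5)*(8*v - 9*z); both groups contain (8*v - 9*z), giving (5*v + 4*z - 5)*(8*v - 9*z).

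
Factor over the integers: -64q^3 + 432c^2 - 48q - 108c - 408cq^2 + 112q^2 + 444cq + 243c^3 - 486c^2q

(3c - 8q + 6)(9c + 2q - 2)(9c + 4q)

Group: 9c(27c^2 - 66cq + 48c - 16q^2 + 28q - 12) + 4q(27c^2 - 66cq + 48c - 16q^2 + 28q - 12); both groups contain (27c^2 - 66cq + 48c - 16q^2 + 28q - 12), so (9c + 4q) is a factor with cofactor 27c^2 - 66cq + 48c - 16q^2 + 28q - 12.
The cofactor groups again: 27c^2 - 66cq + 48c - 16q^2 + 28q - 12 = 3c(9c + 2q - 2) + (-8q + 6)(9c + 2q - 2); both groups contain (9c + 2q - 2), giving (3c - 8q + 6)(9c + 2q - 2).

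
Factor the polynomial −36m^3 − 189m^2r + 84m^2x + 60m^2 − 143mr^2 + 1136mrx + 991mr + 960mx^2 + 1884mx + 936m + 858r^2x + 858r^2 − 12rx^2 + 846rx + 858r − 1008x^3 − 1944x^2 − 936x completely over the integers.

Group: 12m(−3m^2 − 13mr + 4mx + 5m + 78rx + 78r + 84x^2 + 162x + 78) + (11r − 12x)(−3m^2 − 13mr + 4mx + 5m + 78rx + 78r + 84x^2 + 162x + 78); both groups contain (−3m^2 − 13mr + 4mx + 5m + 78rx + 78r + 84x^2 + 162x + 78), so (12m + 11r − 12x) is a factor with cofactor −3m^2 − 13mr + 4mx + 5m + 78rx + 78r + 84x^2 + 162x + 78.
The cofactor groups again: −3m^2 − 13mr + 4mx + 5m + 78rx + 78r + 84x^2 + 162x + 78 = −3m(m − 6x − 6) + (−13r − 14x − 13)(m − 6x − 6); both groups contain (m − 6x − 6), giving −(3m + 13r + 14x + 13)(m − 6x − 6).

−(12m + 11r − 12x)(3m + 13r + 14x + 13)(m − 6x − 6)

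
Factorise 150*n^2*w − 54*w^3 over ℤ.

Factor out 6*w, leaving 25*n^2 − 9*w^2, which is a difference of two squares.

6*w*(5*n + 3*w)*(5*n − 3*w)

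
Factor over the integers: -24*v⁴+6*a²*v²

Pull out the common factor 6*v²; a²-4*v² is a difference of squares.

6*v²*(a+2*v)*(a-2*v)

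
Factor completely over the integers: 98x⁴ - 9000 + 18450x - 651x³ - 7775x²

(2x + 15)(7x - 10)(7x - 5)(x - 12)

By the rational root theorem, x = 12 is a root, so (x - 12) is a factor; dividing leaves 98x³ + 525x² - 1475x + 750.
Next, x = 10/7 is a root, so (7x - 10) divides it; the quotient is 14x² + 95x - 75.
The remaining quadratic factors as (7x - 5)(2x + 15).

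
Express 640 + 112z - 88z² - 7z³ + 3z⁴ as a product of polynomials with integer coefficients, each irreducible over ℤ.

(3z + 8)(z + 4)(z - 4)(z - 5)

Testing divisors of the constant over divisors of the leading coefficient, z = 5 is a root, so (z - 5) divides it; the quotient is 3z³ + 8z² - 48z - 128.
Next, z = 4 is a root, so (z - 4) divides it; the quotient is 3z² + 20z + 32.
The remaining quadratic factors as (3z + 8)(z + 4).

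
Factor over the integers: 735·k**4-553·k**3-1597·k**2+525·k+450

(3·k-5)·(5·k+6)·(7·k+3)·(7·k-5)

Trying the rational-root candidates, k = -6/5 is a root, giving the factor (5·k+6) and quotient 147·k**3-287·k**2+25·k+75.
Then k = 5/7 is a root, giving the factor (7·k-5) and quotient 21·k**2-26·k-15.
The remaining quadratic factors as (7·k+3)(3·k-5).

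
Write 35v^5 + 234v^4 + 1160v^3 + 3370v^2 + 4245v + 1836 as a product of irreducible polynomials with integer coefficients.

Among the possible rational roots, v = -12/5 is a root, giving the factor (5v + 12) and quotient 7v^4 + 30v^3 + 160v^2 + 290v + 153.
Then v = -1 is a root, so (v + 1) divides it; the quotient is 7v^3 + 23v^2 + 137v + 153.
Next, v = -9/7 is a root, so (7v + 9) divides it; the quotient is v^2 + 2v + 17.
The quadratic v^2 + 2v + 17 has discriminant -64 < 0 and is irreducible over ℤ.

(5v + 12)(7v + 9)(v + 1)(v^2 + 2v + 17)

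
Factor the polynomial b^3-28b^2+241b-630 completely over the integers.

Testing divisors of the constant over divisors of the leading coefficient, b = 14 is a root, giving the factor (b-14) and quotient b^2-14b+45.
The remaining quadratic factors as (b-9)(b-5).

(b-14)(b-5)(b-9)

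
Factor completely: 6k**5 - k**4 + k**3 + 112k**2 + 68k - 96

Trying the rational-root candidates, k = 2/3 is a root, so (3k - 2) is a factor; dividing leaves 2k**4 + k**3 + k**2 + 38k + 48.
Then k = -3/2 is a root, giving the factor (2k + 3) and quotient k**3 - k**2 + 2k + 16.
Then k = -2 is a root, so (k + 2) is a factor; dividing leaves k**2 - 3k + 8.
The quadratic k**2 - 3k + 8 has discriminant -23 < 0 and is irreducible over ℤ.

(2k + 3)(3k - 2)(k + 2)(k**2 - 3k + 8)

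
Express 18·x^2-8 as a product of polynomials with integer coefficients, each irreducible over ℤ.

2·(3·x+2)·(3·x-2)

Pull out the common factor 2; 9·x^2-4 is a difference of squares.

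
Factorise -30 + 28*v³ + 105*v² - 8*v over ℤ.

Group as (28*v³ - 8*v) + (105*v² - 30) = 4*v*(7*v² - 2) + 15*(7*v² - 2).
Both groups share the factor (7*v² - 2).

(4*v + 15)*(7*v² - 2)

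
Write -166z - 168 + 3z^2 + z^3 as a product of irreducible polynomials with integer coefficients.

Trying the rational-root candidates, z = -14 is a root, giving the factor (z + 14) and quotient z^2 - 11z - 12.
The remaining quadratic factors as (z - 12)(z + 1).

(z + 1)(z + 14)(z - 12)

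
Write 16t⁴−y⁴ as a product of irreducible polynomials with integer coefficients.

(2t+y)(2t−y)(4t²+y²)

Write as (4t²)² − (y²)², then factor 4t²−y² once more.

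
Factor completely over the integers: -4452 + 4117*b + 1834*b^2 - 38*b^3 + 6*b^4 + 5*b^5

(5*b - 4)*(b + 3)*(b + 7)*(b^2 - 8*b + 53)

By the rational root theorem, b = 4/5 is a root, so (5*b - 4) is a factor; dividing leaves b^4 + 2*b^3 - 6*b^2 + 362*b + 1113.
Next, b = -3 is a root, so (b + 3) divides it; the quotient is b^3 - b^2 - 3*b + 371.
Next, b = -7 is a root, so (b + 7) divides it; the quotient is b^2 - 8*b + 53.
The quadratic b^2 - 8*b + 53 has discriminant -148 < 0 and is irreducible over ℤ.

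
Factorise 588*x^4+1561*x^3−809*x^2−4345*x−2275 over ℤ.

Trying the rational-root candidates, x = −13/7 is a root, so (7*x+13) is a factor; dividing leaves 84*x^3+67*x^2−240*x−175.
Then x = 5/3 is a root, so (3*x−5) divides it; the quotient is 28*x^2+69*x+35.
The remaining quadratic factors as (7*x+5)(4*x+7).

(3*x−5)*(4*x+7)*(7*x+13)*(7*x+5)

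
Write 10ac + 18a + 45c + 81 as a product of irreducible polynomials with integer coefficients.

Group as (10ac + 18a) + (45c + 81) = 2a(5c + 9) + 9(5c + 9).
Both groups share the factor (5c + 9).

(2a + 9)(5c + 9)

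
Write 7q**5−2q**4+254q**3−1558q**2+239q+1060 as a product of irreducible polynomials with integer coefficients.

Trying the rational-root candidates, q = 4 is a root, so (q−4) divides it; the quotient is 7q**4+26q**3+358q**2−126q−265.
Continuing, q = 1 is a root, so (q−1) is a factor; dividing leaves 7q**3+33q**2+391q+265.
Then q = −5/7 is a root, so (7q+5) is a factor; dividing leaves q**2+4q+53.
The quadratic q**2+4q+53 has discriminant −196 < 0 and is irreducible over ℤ.

(7q+5)(q−1)(q−4)(q**2+4q+53)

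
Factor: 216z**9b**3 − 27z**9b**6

Factor out 27z**9b**3 first: what remains is −b**3 + 8.
Recognize a difference of cubes with the parts 2 and b.

−27b**3z**9(b − 2)(b**2 + 2b + 4)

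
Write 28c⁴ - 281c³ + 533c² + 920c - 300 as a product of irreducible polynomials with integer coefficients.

By the rational root theorem, c = 5 is a root, so (c - 5) is a factor; dividing leaves 28c³ - 141c² - 172c + 60.
Continuing, c = 6 is a root, giving the factor (c - 6) and quotient 28c² + 27c - 10.
The remaining quadratic factors as (7c - 2)(4c + 5).

(4c + 5)(7c - 2)(c - 5)(c - 6)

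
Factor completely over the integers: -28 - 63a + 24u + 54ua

Group as (54ua + 24u) + (-63a - 28) = 6u(9a + 4) - 7(9a + 4).
Both groups share the factor (9a + 4).

(6u - 7)(9a + 4)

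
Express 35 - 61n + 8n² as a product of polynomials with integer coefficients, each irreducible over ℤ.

(8n - 5)(n - 7)

Need a pair with product 8·35 = 280 and sum -61: that's -56 and -5.
Split the middle term: 8n² - 56n - 5n + 35 = 8n(n - 7) - 5(n - 7).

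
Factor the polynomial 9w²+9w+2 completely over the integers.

(3w+1)(3w+2)

Need a pair with product 9·2 = 18 and sum 9: that's 6 and 3.
Split the middle term: 9w²+6w + 3w+2 = 3w(3w+2) + (3w+2).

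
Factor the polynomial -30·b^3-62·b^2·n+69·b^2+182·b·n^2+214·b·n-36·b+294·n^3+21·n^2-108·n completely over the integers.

-(5·b+7·n-4)·(6·b-14·n-9)·(b+3·n)

Group: b·(-30·b^2+28·b·n+69·b+98·n^2+7·n-36) + 3·n·(-30·b^2+28·b·n+69·b+98·n^2+7·n-36); both groups contain (-30·b^2+28·b·n+69·b+98·n^2+7·n-36), so (b+3·n) is a factor with cofactor -30·b^2+28·b·n+69·b+98·n^2+7·n-36.
The cofactor groups again: -30·b^2+28·b·n+69·b+98·n^2+7·n-36 = -6·b·(5·b+7·n-4) + (14·n+9)·(5·b+7·n-4); both groups contain (5·b+7·n-4), giving -(6·b-14·n-9)·(5·b+7·n-4).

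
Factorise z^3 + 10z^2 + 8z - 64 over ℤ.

By the rational root theorem, z = -4 is a root, so (z + 4) is a factor; dividing leaves z^2 + 6z - 16.
The remaining quadratic factors as (z + 8)(z - 2).

(z + 4)(z + 8)(z - 2)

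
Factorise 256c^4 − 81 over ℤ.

(4c + 3)(4c − 3)(16c^2 + 9)

(4c)⁴ − (3)⁴ = ((4c)² − (3)²)((4c)² + (3)²); the first factor splits again, the second (16c^2 + 9) is irreducible.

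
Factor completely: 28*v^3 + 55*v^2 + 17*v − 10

By the rational root theorem, v = 2/7 is a root, giving the factor (7*v − 2) and quotient 4*v^2 + 9*v + 5.
The remaining quadratic factors as (4*v + 5)(v + 1).

(4*v + 5)*(7*v − 2)*(v + 1)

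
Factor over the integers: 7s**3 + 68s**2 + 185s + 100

Testing divisors of the constant over divisors of the leading coefficient, s = -5/7 is a root, giving the factor (7s + 5) and quotient s**2 + 9s + 20.
The remaining quadratic factors as (s + 5)(s + 4).

(7s + 5)(s + 4)(s + 5)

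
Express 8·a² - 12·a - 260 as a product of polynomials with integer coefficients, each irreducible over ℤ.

Pull out the common factor 4, then factor the remaining trinomial.

4·(2·a - 13)·(a + 5)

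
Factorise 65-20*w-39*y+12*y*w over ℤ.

Group as (12*y*w-39*y) + (-20*w+65) = 3*y*(4*w-13) - 5*(4*w-13).
Both groups share the factor (4*w-13).

(3*y-5)*(4*w-13)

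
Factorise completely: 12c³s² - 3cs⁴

3cs²(2c + s)(2c - s)

Every term has a factor of 3cs². Then 4c² - s² = (2c)² − (s)².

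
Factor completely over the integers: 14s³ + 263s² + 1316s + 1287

By the rational root theorem, s = -11 is a root, giving the factor (s + 11) and quotient 14s² + 109s + 117.
The remaining quadratic factors as (2s + 13)(7s + 9).

(2s + 13)(7s + 9)(s + 11)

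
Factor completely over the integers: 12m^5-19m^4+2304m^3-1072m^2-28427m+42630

Trying the rational-root candidates, m = 7/3 is a root, so (3m-7) divides it; the quotient is 4m^4+3m^3+775m^2+1451m-6090.
Continuing, m = 2 is a root, so (m-2) is a factor; dividing leaves 4m^3+11m^2+797m+3045.
Continuing, m = -15/4 is a root, so (4m+15) is a factor; dividing leaves m^2-m+203.
The quadratic m^2-m+203 has discriminant -811 < 0 and is irreducible over ℤ.

(3m-7)(4m+15)(m-2)(m^2-m+203)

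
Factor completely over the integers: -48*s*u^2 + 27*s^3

3*s*(3*s + 4*u)*(3*s - 4*u)

Factor out 3*s, leaving 9*s^2 - 16*u^2, which is a difference of two squares.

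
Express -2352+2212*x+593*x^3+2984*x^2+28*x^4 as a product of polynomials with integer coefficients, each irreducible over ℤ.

(4*x+7)*(7*x-4)*(x+14)*(x+6)

Among the possible rational roots, x = -14 is a root, giving the factor (x+14) and quotient 28*x^3+201*x^2+170*x-168.
Then x = 4/7 is a root, giving the factor (7*x-4) and quotient 4*x^2+31*x+42.
The remaining quadratic factors as (4*x+7)(x+6).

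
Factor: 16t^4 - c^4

Write as (4t^2)² − (c^2)², then factor 4t^2 - c^2 once more.

(2t - c)(2t + c)(4t^2 + c^2)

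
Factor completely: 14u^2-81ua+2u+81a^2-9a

(2u-9a)(7u-9a+1)

Group: 7u(2u-9a) + (-9a+1)(2u-9a); both groups contain (2u-9a).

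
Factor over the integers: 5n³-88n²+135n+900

By the rational root theorem, n = 5 is a root, giving the factor (n-5) and quotient 5n²-63n-180.
The remaining quadratic factors as (n-15)(5n+12).

(5n+12)(n-15)(n-5)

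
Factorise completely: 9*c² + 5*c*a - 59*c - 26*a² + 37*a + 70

Group: c*(9*c - 13*a - 14) + (2*a - 5)*(9*c - 13*a - 14); both groups contain (9*c - 13*a - 14).

(9*c - 13*a - 14)*(c + 2*a - 5)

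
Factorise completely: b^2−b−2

Two integers with product −2 and sum −1 are −2 and 1.

(b+1)·(b−2)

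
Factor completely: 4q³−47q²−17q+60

(4q+5)(q−1)(q−12)

Trying the rational-root candidates, q = 12 is a root, giving the factor (q−12) and quotient 4q²+q−5.
The remaining quadratic factors as (4q+5)(q−1).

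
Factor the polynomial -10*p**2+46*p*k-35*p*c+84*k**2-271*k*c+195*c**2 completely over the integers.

Group: -2*p*(5*p+7*k-15*c) + (12*k-13*c)*(5*p+7*k-15*c); both groups contain (5*p+7*k-15*c).

-(5*p+7*k-15*c)*(2*p-12*k+13*c)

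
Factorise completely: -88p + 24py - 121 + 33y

(3y - 11)(8p + 11)

Group as (24py - 88p) + (33y - 121) = 8p(3y - 11) + 11(3y - 11).
Both groups share the factor (3y - 11).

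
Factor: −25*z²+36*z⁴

Pull out the common factor z², leaving 36*z²−25.
Recognize a difference of squares with the parts 6*z and 5.

z²*(6*z+5)*(6*z−5)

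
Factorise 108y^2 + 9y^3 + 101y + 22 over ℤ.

(3y + 1)(3y + 2)(y + 11)

Among the possible rational roots, y = -2/3 is a root, so (3y + 2) divides it; the quotient is 3y^2 + 34y + 11.
The remaining quadratic factors as (y + 11)(3y + 1).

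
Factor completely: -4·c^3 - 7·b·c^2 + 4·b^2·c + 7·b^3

Group: 7·b·(b^2 - c^2) + 4·c·(b^2 - c^2); both groups contain (b^2 - c^2), so (7·b + 4·c) is a factor with cofactor b^2 - c^2.
The cofactor groups again: b^2 - c^2 = b·(b - c) + c·(b - c); both groups contain (b - c), giving (b + c)·(b - c).

(7·b + 4·c)·(b + c)·(b - c)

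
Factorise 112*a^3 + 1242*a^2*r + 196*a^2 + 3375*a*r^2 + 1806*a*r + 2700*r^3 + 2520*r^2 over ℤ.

(2*a + 15*r)*(7*a + 12*r)*(8*a + 15*r + 14)

Group: 7*a*(16*a^2 + 150*a*r + 28*a + 225*r^2 + 210*r) + 12*r*(16*a^2 + 150*a*r + 28*a + 225*r^2 + 210*r); both groups contain (16*a^2 + 150*a*r + 28*a + 225*r^2 + 210*r), so (7*a + 12*r) is a factor with cofactor 16*a^2 + 150*a*r + 28*a + 225*r^2 + 210*r.
The cofactor groups again: 16*a^2 + 150*a*r + 28*a + 225*r^2 + 210*r = 2*a*(8*a + 15*r + 14) + 15*r*(8*a + 15*r + 14); both groups contain (8*a + 15*r + 14), giving (2*a + 15*r)*(8*a + 15*r + 14).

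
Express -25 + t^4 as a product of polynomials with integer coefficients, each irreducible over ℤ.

(t^2 + 5)(t^2 - 5)

Substitute u = t^2 to get a quadratic in u, then factor.
t^2 - 5 is irreducible over ℤ (5 is not a perfect square).
t^2 + 5 is irreducible over ℤ (always positive, so no real roots).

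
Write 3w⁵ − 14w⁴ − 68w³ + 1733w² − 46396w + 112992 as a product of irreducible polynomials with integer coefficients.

Among the possible rational roots, w = 8/3 is a root, giving the factor (3w − 8) and quotient w⁴ − 2w³ − 28w² + 503w − 14124.
Next, w = −12 is a root, so (w + 12) is a factor; dividing leaves w³ − 14w² + 140w − 1177.
Continuing, w = 11 is a root, so (w − 11) divides it; the quotient is w² − 3w + 107.
The quadratic w² − 3w + 107 has discriminant −419 < 0 and is irreducible over ℤ.

(3w − 8)(w + 12)(w − 11)(w² − 3w + 107)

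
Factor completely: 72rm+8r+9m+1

(8r+1)(9m+1)

Group as (72rm+8r) + (9m+1) = 8r(9m+1) + (9m+1).
Both groups share the factor (9m+1).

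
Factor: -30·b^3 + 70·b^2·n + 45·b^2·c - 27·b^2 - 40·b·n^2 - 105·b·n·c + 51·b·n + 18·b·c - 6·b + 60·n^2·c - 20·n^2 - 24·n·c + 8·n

Group: 3·b·(-10·b^2 + 10·b·n + 15·b·c - 9·b - 15·n·c + 5·n + 6·c - 2) - 4·n·(-10·b^2 + 10·b·n + 15·b·c - 9·b - 15·n·c + 5·n + 6·c - 2); both groups contain (-10·b^2 + 10·b·n + 15·b·c - 9·b - 15·n·c + 5·n + 6·c - 2), so (3·b - 4·n) is a factor with cofactor -10·b^2 + 10·b·n + 15·b·c - 9·b - 15·n·c + 5·n + 6·c - 2.
The cofactor groups again: -10·b^2 + 10·b·n + 15·b·c - 9·b - 15·n·c + 5·n + 6·c - 2 = -2·b·(5·b - 5·n + 2) + (3·c - 1)·(5·b - 5·n + 2); both groups contain (5·b - 5·n + 2), giving -(2·b - 3·c + 1)·(5·b - 5·n + 2).

-(2·b - 3·c + 1)·(3·b - 4·n)·(5·b - 5·n + 2)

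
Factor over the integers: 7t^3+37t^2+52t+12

(7t+2)(t+2)(t+3)

Trying the rational-root candidates, t = -2/7 is a root, giving the factor (7t+2) and quotient t^2+5t+6.
The remaining quadratic factors as (t+3)(t+2).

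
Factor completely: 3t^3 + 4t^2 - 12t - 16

Testing divisors of the constant over divisors of the leading coefficient, t = 2 is a root, giving the factor (t - 2) and quotient 3t^2 + 10t + 8.
The remaining quadratic factors as (3t + 4)(t + 2).

(3t + 4)(t + 2)(t - 2)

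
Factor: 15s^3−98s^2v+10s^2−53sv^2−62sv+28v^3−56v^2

(3s−v+2)(5s+4v)(s−7v)

Group: s(15s^2+7sv+10s−4v^2+8v) − 7v(15s^2+7sv+10s−4v^2+8v); both groups contain (15s^2+7sv+10s−4v^2+8v), so (s−7v) is a factor with cofactor 15s^2+7sv+10s−4v^2+8v.
The cofactor groups again: 15s^2+7sv+10s−4v^2+8v = 5s(3s−v+2) + 4v(3s−v+2); both groups contain (3s−v+2), giving (5s+4v)(3s−v+2).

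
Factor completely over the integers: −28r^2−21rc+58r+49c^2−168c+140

−(7r−7c+10)(4r+7c−14)

Group: −4r(7r−7c+10) + (−7c+14)(7r−7c+10); both groups contain (7r−7c+10).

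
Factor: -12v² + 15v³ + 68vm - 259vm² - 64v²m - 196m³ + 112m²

Group: 5v(3v² - 17vm - 28m²) + (7m - 4)(3v² - 17vm - 28m²); both groups contain (3v² - 17vm - 28m²), so (5v + 7m - 4) is a factor with cofactor 3v² - 17vm - 28m².
The cofactor groups again: 3v² - 17vm - 28m² = v(3v + 4m) - 7m(3v + 4m); both groups contain (3v + 4m), giving (v - 7m)(3v + 4m).

(v - 7m)(3v + 4m)(5v + 7m - 4)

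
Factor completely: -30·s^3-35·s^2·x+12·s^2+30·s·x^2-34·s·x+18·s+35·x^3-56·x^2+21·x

-(5·s-5·x+3)·(6·s+7·x)·(s+x-1)

Group: 6·s·(-5·s^2+2·s+5·x^2-8·x+3) + 7·x·(-5·s^2+2·s+5·x^2-8·x+3); both groups contain (-5·s^2+2·s+5·x^2-8·x+3), so (6·s+7·x) is a factor with cofactor -5·s^2+2·s+5·x^2-8·x+3.
The cofactor groups again: -5·s^2+2·s+5·x^2-8·x+3 = -s·(5·s-5·x+3) + (-x+1)·(5·s-5·x+3); both groups contain (5·s-5·x+3), giving -(s+x-1)·(5·s-5·x+3).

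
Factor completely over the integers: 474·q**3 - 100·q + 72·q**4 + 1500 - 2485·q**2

Testing divisors of the constant over divisors of the leading coefficient, q = -10 is a root, so (q + 10) is a factor; dividing leaves 72·q**3 - 246·q**2 - 25·q + 150.
Next, q = -3/4 is a root, so (4·q + 3) is a factor; dividing leaves 18·q**2 - 75·q + 50.
The remaining quadratic factors as (6·q - 5)(3·q - 10).

(3·q - 10)·(4·q + 3)·(6·q - 5)·(q + 10)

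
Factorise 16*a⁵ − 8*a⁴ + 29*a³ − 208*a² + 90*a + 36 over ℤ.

(4*a + 1)*(4*a − 3)*(a − 2)*(a² + 2*a + 6)

Testing divisors of the constant over divisors of the leading coefficient, a = 3/4 is a root, giving the factor (4*a − 3) and quotient 4*a⁴ + a³ + 8*a² − 46*a − 12.
Then a = −1/4 is a root, so (4*a + 1) divides it; the quotient is a³ + 2*a − 12.
Then a = 2 is a root, so (a − 2) is a factor; dividing leaves a² + 2*a + 6.
The quadratic a² + 2*a + 6 has discriminant −20 < 0 and is irreducible over ℤ.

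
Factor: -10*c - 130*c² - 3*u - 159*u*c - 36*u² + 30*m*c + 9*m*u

(3*m - 12*u - 13*c - 1)*(3*u + 10*c)

Group: 3*u*(3*m - 12*u - 13*c - 1) + 10*c*(3*m - 12*u - 13*c - 1); both groups contain (3*m - 12*u - 13*c - 1).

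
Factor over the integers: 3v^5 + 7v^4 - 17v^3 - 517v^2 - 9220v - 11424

Testing divisors of the constant over divisors of the leading coefficient, v = 8 is a root, so (v - 8) divides it; the quotient is 3v^4 + 31v^3 + 231v^2 + 1331v + 1428.
Then v = -7 is a root, so (v + 7) is a factor; dividing leaves 3v^3 + 10v^2 + 161v + 204.
Then v = -4/3 is a root, so (3v + 4) is a factor; dividing leaves v^2 + 2v + 51.
The quadratic v^2 + 2v + 51 has discriminant -200 < 0 and is irreducible over ℤ.

(3v + 4)(v + 7)(v - 8)(v^2 + 2v + 51)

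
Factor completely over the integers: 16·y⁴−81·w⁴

Difference of squares twice: with A = 2·y and B = 3·w, A⁴ − B⁴ = (A² − B²)(A² + B²), and A² − B² factors again.

(2·y−3·w)·(2·y+3·w)·(4·y²+9·w²)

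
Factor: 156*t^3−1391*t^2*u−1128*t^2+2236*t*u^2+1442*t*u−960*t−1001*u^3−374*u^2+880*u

Group: t*(156*t^2−299*t*u+120*t+143*u^2−110*u) + (−7*u−8)*(156*t^2−299*t*u+120*t+143*u^2−110*u); both groups contain (156*t^2−299*t*u+120*t+143*u^2−110*u), so (t−7*u−8) is a factor with cofactor 156*t^2−299*t*u+120*t+143*u^2−110*u.
The cofactor groups again: 156*t^2−299*t*u+120*t+143*u^2−110*u = 12*t*(13*t−13*u+10) − 11*u*(13*t−13*u+10); both groups contain (13*t−13*u+10), giving (12*t−11*u)*(13*t−13*u+10).

(12*t−11*u)*(13*t−13*u+10)*(t−7*u−8)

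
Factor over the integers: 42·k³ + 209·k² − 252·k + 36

(6·k − 1)·(7·k − 6)·(k + 6)

Testing divisors of the constant over divisors of the leading coefficient, k = 6/7 is a root, giving the factor (7·k − 6) and quotient 6·k² + 35·k − 6.
The remaining quadratic factors as (k + 6)(6·k − 1).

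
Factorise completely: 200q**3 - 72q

8q(5q + 3)(5q - 3)

Every term has a factor of 8q. Then 25q**2 - 9 = (5q)² − (3)².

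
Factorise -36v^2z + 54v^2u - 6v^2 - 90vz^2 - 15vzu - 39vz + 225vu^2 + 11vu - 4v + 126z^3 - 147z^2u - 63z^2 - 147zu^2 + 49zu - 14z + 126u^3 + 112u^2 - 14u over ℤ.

Group: 2v(-18vz + 27vu - 3v + 18z^2 - 39zu - 9z + 18u^2 + 16u - 2) + (7z + 7u)(-18vz + 27vu - 3v + 18z^2 - 39zu - 9z + 18u^2 + 16u - 2); both groups contain (-18vz + 27vu - 3v + 18z^2 - 39zu - 9z + 18u^2 + 16u - 2), so (2v + 7z + 7u) is a factor with cofactor -18vz + 27vu - 3v + 18z^2 - 39zu - 9z + 18u^2 + 16u - 2.
The cofactor groups again: -18vz + 27vu - 3v + 18z^2 - 39zu - 9z + 18u^2 + 16u - 2 = -6z(3v - 3z + 2u + 2) + (9u - 1)(3v - 3z + 2u + 2); both groups contain (3v - 3z + 2u + 2), giving -(6z - 9u + 1)(3v - 3z + 2u + 2).

-(6z - 9u + 1)(3v - 3z + 2u + 2)(2v + 7z + 7u)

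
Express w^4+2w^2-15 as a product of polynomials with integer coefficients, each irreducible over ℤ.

(w^2+5)(w^2-3)

Substitute u = w^2 to get a quadratic in u, then factor.
w^2+5 is irreducible over ℤ (always positive, so no real roots).
w^2-3 is irreducible over ℤ (3 is not a perfect square).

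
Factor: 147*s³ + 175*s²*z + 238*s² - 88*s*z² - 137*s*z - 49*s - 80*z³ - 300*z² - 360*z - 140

(3*s + 4*z + 4)*(7*s + 4*z + 7)*(7*s - 5*z - 5)

Group: 7*s*(21*s² + 40*s*z + 49*s + 16*z² + 44*z + 28) + (-5*z - 5)*(21*s² + 40*s*z + 49*s + 16*z² + 44*z + 28); both groups contain (21*s² + 40*s*z + 49*s + 16*z² + 44*z + 28), so (7*s - 5*z - 5) is a factor with cofactor 21*s² + 40*s*z + 49*s + 16*z² + 44*z + 28.
The cofactor groups again: 21*s² + 40*s*z + 49*s + 16*z² + 44*z + 28 = 7*s*(3*s + 4*z + 4) + (4*z + 7)*(3*s + 4*z + 4); both groups contain (3*s + 4*z + 4), giving (7*s + 4*z + 7)*(3*s + 4*z + 4).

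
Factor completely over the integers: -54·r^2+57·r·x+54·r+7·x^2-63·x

-(6·r-7·x)·(9·r+x-9)

Group: -9·r·(6·r-7·x) + (-x+9)·(6·r-7·x); both groups contain (6·r-7·x).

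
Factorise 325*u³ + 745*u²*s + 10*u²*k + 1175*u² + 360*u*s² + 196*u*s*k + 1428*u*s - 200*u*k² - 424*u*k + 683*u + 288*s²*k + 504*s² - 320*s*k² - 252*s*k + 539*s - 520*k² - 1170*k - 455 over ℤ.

(13*u + 9*s - 10*k - 5)*(5*u + 4*k + 7)*(5*u + 8*s + 13)

Group: 5*u*(65*u² + 45*u*s + 2*u*k + 66*u + 36*s*k + 63*s - 40*k² - 90*k - 35) + (8*s + 13)*(65*u² + 45*u*s + 2*u*k + 66*u + 36*s*k + 63*s - 40*k² - 90*k - 35); both groups contain (65*u² + 45*u*s + 2*u*k + 66*u + 36*s*k + 63*s - 40*k² - 90*k - 35), so (5*u + 8*s + 13) is a factor with cofactor 65*u² + 45*u*s + 2*u*k + 66*u + 36*s*k + 63*s - 40*k² - 90*k - 35.
The cofactor groups again: 65*u² + 45*u*s + 2*u*k + 66*u + 36*s*k + 63*s - 40*k² - 90*k - 35 = 13*u*(5*u + 4*k + 7) + (9*s - 10*k - 5)*(5*u + 4*k + 7); both groups contain (5*u + 4*k + 7), giving (13*u + 9*s - 10*k - 5)*(5*u + 4*k + 7).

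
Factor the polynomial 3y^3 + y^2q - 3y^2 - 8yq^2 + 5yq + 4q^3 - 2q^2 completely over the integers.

Group: y(3y^2 - 5yq + 2q^2) + (2q - 1)(3y^2 - 5yq + 2q^2); both groups contain (3y^2 - 5yq + 2q^2), so (y + 2q - 1) is a factor with cofactor 3y^2 - 5yq + 2q^2.
The cofactor groups again: 3y^2 - 5yq + 2q^2 = 3y(y - q) - 2q(y - q); both groups contain (y - q), giving (3y - 2q)(y - q).

(3y - 2q)(y - q)(y + 2q - 1)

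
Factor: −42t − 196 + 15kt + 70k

Group as (15kt + 70k) + (−42t − 196) = 5k(3t + 14) − 14(3t + 14).
Both groups share the factor (3t + 14).

(3t + 14)(5k − 14)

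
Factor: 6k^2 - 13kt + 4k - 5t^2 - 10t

Group: 3k(2k - 5t) + (t + 2)(2k - 5t); both groups contain (2k - 5t).

(2k - 5t)(3k + t + 2)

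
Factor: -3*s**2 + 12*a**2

3*(2*a + s)*(2*a - s)

Factor out 3, leaving 4*a**2 - s**2, which is a difference of two squares.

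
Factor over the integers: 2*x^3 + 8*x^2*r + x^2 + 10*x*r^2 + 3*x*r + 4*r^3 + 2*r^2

(2*x + 2*r + 1)*(x + 2*r)*(x + r)

Group: 2*x*(x^2 + 3*x*r + 2*r^2) + (2*r + 1)*(x^2 + 3*x*r + 2*r^2); both groups contain (x^2 + 3*x*r + 2*r^2), so (2*x + 2*r + 1) is a factor with cofactor x^2 + 3*x*r + 2*r^2.
The cofactor groups again: x^2 + 3*x*r + 2*r^2 = x*(x + r) + 2*r*(x + r); both groups contain (x + r), giving (x + 2*r)*(x + r).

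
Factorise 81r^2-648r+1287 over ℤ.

Pull out the common factor 9, then factor the remaining trinomial.

9(3r-11)(3r-13)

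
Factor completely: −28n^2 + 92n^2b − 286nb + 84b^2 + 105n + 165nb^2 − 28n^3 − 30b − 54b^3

−(7n − 2b)(2n − 9b + 5)(2n + 3b − 3)

Group: 7n(−4n^2 + 12nb − 4n + 27b^2 − 42b + 15) − 2b(−4n^2 + 12nb − 4n + 27b^2 − 42b + 15); both groups contain (−4n^2 + 12nb − 4n + 27b^2 − 42b + 15), so (7n − 2b) is a factor with cofactor −4n^2 + 12nb − 4n + 27b^2 − 42b + 15.
The cofactor groups again: −4n^2 + 12nb − 4n + 27b^2 − 42b + 15 = −2n(2n − 9b + 5) + (−3b + 3)(2n − 9b + 5); both groups contain (2n − 9b + 5), giving −(2n + 3b − 3)(2n − 9b + 5).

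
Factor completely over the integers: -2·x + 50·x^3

2·x·(5·x + 1)·(5·x - 1)

Pull out the common factor 2·x; 25·x^2 - 1 is a difference of squares.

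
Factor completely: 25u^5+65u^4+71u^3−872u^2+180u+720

(5u+4)(5u−6)(u−2)(u^2+5u+15)

Testing divisors of the constant over divisors of the leading coefficient, u = 2 is a root, giving the factor (u−2) and quotient 25u^4+115u^3+301u^2−270u−360.
Next, u = 6/5 is a root, giving the factor (5u−6) and quotient 5u^3+29u^2+95u+60.
Continuing, u = −4/5 is a root, giving the factor (5u+4) and quotient u^2+5u+15.
The quadratic u^2+5u+15 has discriminant −35 < 0 and is irreducible over ℤ.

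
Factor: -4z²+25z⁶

Every term has a factor of z²; factoring it out leaves 25z⁴-4.
Recognize a difference of squares with the parts 5z² and 2.

z²(5z²+2)(5z²-2)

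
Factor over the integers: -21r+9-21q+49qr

Group as (49qr-21q) + (-21r+9) = 7q(7r-3) - 3(7r-3).
Both groups share the factor (7r-3).

(7q-3)(7r-3)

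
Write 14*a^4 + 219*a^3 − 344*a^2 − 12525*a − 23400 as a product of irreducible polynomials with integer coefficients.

Among the possible rational roots, a = 15/2 is a root, so (2*a − 15) is a factor; dividing leaves 7*a^3 + 162*a^2 + 1043*a + 1560.
Then a = −13 is a root, so (a + 13) is a factor; dividing leaves 7*a^2 + 71*a + 120.
The remaining quadratic factors as (a + 8)(7*a + 15).

(2*a − 15)*(7*a + 15)*(a + 13)*(a + 8)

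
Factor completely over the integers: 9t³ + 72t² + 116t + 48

Trying the rational-root candidates, t = -4/3 is a root, so (3t + 4) is a factor; dividing leaves 3t² + 20t + 12.
The remaining quadratic factors as (3t + 2)(t + 6).

(3t + 2)(3t + 4)(t + 6)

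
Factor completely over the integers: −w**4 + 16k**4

(2k)⁴ − (w)⁴ = ((2k)² − (w)²)((2k)² + (w)²); the first factor splits again, the second (4k**2 + w**2) is irreducible.

(2k + w)(2k − w)(4k**2 + w**2)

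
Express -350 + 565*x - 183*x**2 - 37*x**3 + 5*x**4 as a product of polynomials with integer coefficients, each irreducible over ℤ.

Among the possible rational roots, x = -5 is a root, so (x + 5) divides it; the quotient is 5*x**3 - 62*x**2 + 127*x - 70.
Next, x = 10 is a root, so (x - 10) divides it; the quotient is 5*x**2 - 12*x + 7.
The remaining quadratic factors as (5*x - 7)(x - 1).

(5*x - 7)*(x + 5)*(x - 1)*(x - 10)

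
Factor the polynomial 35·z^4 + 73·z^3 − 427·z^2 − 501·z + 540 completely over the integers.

Among the possible rational roots, z = −9/5 is a root, so (5·z + 9) is a factor; dividing leaves 7·z^3 + 2·z^2 − 89·z + 60.
Next, z = −4 is a root, giving the factor (z + 4) and quotient 7·z^2 − 26·z + 15.
The remaining quadratic factors as (z − 3)(7·z − 5).

(5·z + 9)·(7·z − 5)·(z + 4)·(z − 3)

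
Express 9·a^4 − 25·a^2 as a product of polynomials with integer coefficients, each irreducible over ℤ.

Pull out the common factor a^2, leaving 9·a^2 − 25.
Recognize a difference of squares with the parts 3·a and 5.

a^2·(3·a + 5)·(3·a − 5)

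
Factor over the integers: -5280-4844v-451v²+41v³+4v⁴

(4v+5)(v+12)(v+8)(v-11)

By the rational root theorem, v = 11 is a root, giving the factor (v-11) and quotient 4v³+85v²+484v+480.
Then v = -12 is a root, so (v+12) is a factor; dividing leaves 4v²+37v+40.
The remaining quadratic factors as (4v+5)(v+8).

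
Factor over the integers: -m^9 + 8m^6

-m^6(m - 2)(m^2 + 2m + 4)

Pull out the common factor m^6, leaving -m^3 + 8.
Recognize a difference of cubes with the parts 2 and m.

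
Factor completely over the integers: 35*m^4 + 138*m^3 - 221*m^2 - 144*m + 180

(5*m - 6)*(7*m - 6)*(m + 1)*(m + 5)

By the rational root theorem, m = 6/5 is a root, so (5*m - 6) is a factor; dividing leaves 7*m^3 + 36*m^2 - m - 30.
Then m = -5 is a root, giving the factor (m + 5) and quotient 7*m^2 + m - 6.
The remaining quadratic factors as (7*m - 6)(m + 1).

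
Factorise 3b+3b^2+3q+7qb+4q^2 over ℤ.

(4q+3b+3)(q+b)

Group: q(4q+3b+3) + b(4q+3b+3); both groups contain (4q+3b+3).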